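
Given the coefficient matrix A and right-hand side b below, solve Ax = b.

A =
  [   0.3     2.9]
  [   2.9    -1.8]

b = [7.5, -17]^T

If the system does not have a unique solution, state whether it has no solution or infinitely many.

Row-reduce the augmented matrix:
R1 ← R1 / (3/10).
R2 ← R2 − 29/10·R1.
R2 ← R2 / (-179/6).
R1 ← R1 − 29/3·R2.
Reading off the reduced rows gives x_1 = -4, x_2 = 3.

x_1 = -4, x_2 = 3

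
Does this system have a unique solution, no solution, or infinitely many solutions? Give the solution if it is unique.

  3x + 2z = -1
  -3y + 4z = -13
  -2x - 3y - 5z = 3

Row-reduce the augmented matrix:
R1 ← R1 / (3).
R3 ← R3 + 2·R1.
R2 ← R2 / (-3).
R3 ← R3 + 3·R2.
R3 ← R3 / (-23/3).
R1 ← R1 − 2/3·R3.
R2 ← R2 + 4/3·R3.
Reading off the reduced rows gives x = 1, y = 5/3, z = -2.

x = 1, y = 5/3, z = -2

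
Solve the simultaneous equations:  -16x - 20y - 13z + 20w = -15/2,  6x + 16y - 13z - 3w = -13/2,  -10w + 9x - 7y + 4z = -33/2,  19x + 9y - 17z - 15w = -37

Row-reduce the augmented matrix:
R1 ← R1 / (-16).
R2 ← R2 − 6·R1.
R3 ← R3 − 9·R1.
R4 ← R4 − 19·R1.
R2 ← R2 / (17/2).
R1 ← R1 − 5/4·R2.
R3 ← R3 + 73/4·R2.
R4 ← R4 + 59/4·R2.
R3 ← R3 / (-2835/68).
R1 ← R1 − 117/34·R3.
R2 ← R2 + 143/68·R3.
R4 ← R4 + 4315/68·R3.
R4 ← R4 / (-4/81).
R1 ← R1 + 91/90·R4.
R2 ← R2 + 17/810·R4.
R3 ← R3 + 106/405·R4.
Reading off the reduced rows gives x = 1/2, y = 1, z = 3/2, w = 2.

x = 1/2, y = 1, z = 3/2, w = 2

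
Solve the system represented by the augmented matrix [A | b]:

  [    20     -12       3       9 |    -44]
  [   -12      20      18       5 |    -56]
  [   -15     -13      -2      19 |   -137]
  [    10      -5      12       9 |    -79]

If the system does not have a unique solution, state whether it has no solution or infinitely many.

Row-reduce the augmented matrix:
R1 ← R1 / (20).
R2 ← R2 + 12·R1.
R3 ← R3 + 15·R1.
R4 ← R4 − 10·R1.
R2 ← R2 / (64/5).
R1 ← R1 + 3/5·R2.
R3 ← R3 + 22·R2.
R4 ← R4 − 1·R2.
R3 ← R3 / (1097/32).
R1 ← R1 − 69/64·R3.
R2 ← R2 − 99/64·R3.
R4 ← R4 − 573/64·R3.
R4 ← R4 / (-67627/8776).
R1 ← R1 + 3813/8776·R4.
R2 ← R2 + 10145/8776·R4.
R3 ← R3 − 1396/1097·R4.
Reading off the reduced rows gives x_1 = 2, x_2 = 3, x_3 = -4, x_4 = -4.

x_1 = 2, x_2 = 3, x_3 = -4, x_4 = -4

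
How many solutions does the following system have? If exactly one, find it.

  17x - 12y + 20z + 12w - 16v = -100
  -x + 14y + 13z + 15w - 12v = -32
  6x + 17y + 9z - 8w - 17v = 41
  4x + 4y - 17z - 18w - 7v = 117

Row-reduce:
R1 ← R1 / (17).
R2 ← R2 + 1·R1.
R3 ← R3 − 6·R1.
R4 ← R4 − 4·R1.
R2 ← R2 / (226/17).
R1 ← R1 + 12/17·R2.
R3 ← R3 − 361/17·R2.
R4 ← R4 − 116/17·R2.
R3 ← R3 / (-4679/226).
R1 ← R1 − 218/113·R3.
R2 ← R2 − 241/226·R3.
R4 ← R4 + 3275/113·R3.
R4 ← R4 / (109313/4679).
R1 ← R1 + 9068/4679·R4.
R2 ← R2 + 3467/4679·R4.
R3 ← R3 − 8435/4679·R4.
Rank is 4 with 5 unknowns, leaving v free.

infinitely many solutions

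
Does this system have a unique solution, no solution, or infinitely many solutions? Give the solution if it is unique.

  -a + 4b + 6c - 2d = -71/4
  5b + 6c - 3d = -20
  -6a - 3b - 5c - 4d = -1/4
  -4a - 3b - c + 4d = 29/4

a = 5/4, b = -5/2, c = -3/4, d = 1

Row-reduce the augmented matrix:
R1 ← R1 / (-1).
R3 ← R3 + 6·R1.
R4 ← R4 + 4·R1.
R2 ← R2 / (5).
R1 ← R1 + 4·R2.
R3 ← R3 + 27·R2.
R4 ← R4 + 19·R2.
R3 ← R3 / (-43/5).
R1 ← R1 + 6/5·R3.
R2 ← R2 − 6/5·R3.
R4 ← R4 + 11/5·R3.
R4 ← R4 / (116/43).
R1 ← R1 − 32/43·R4.
R2 ← R2 + 75/43·R4.
R3 ← R3 − 41/43·R4.
Reading off the reduced rows gives a = 5/4, b = -5/2, c = -3/4, d = 1.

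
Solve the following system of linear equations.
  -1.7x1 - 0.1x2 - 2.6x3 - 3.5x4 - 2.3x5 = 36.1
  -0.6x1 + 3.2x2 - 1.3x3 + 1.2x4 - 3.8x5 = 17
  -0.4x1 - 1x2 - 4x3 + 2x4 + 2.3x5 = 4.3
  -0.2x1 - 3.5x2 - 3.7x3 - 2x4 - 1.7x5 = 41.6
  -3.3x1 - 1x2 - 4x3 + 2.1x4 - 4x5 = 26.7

Row-reduce the augmented matrix:
R1 ← R1 / (-17/10).
R2 ← R2 + 3/5·R1.
R3 ← R3 + 2/5·R1.
R4 ← R4 + 1/5·R1.
R5 ← R5 + 33/10·R1.
R2 ← R2 / (55/17).
R1 ← R1 − 1/17·R2.
R3 ← R3 + 83/85·R2.
R4 ← R4 + 593/170·R2.
R5 ← R5 + 137/170·R2.
R3 ← R3 / (-1927/550).
R1 ← R1 − 169/110·R3.
R2 ← R2 + 13/110·R3.
R4 ← R4 + 4187/1100·R3.
R5 ← R5 − 1047/1100·R3.
R4 ← R4 / (-136266/48175).
R1 ← R1 − 6889/1927·R4.
R2 ← R2 − 6096/9635·R4.
R3 ← R3 + 9786/9635·R4.
R5 ← R5 − 100854/9635·R4.
R5 ← R5 / (-432593/17470).
R1 ← R1 + 3425093/545064·R5.
R2 ← R2 + 113587/45422·R5.
R3 ← R3 − 170167/90844·R5.
R4 ← R4 − 1302287/545064·R5.
Reading off the reduced rows gives x1 = 3, x2 = -1, x3 = -6, x4 = -4, x5 = -5.

x1 = 3, x2 = -1, x3 = -6, x4 = -4, x5 = -5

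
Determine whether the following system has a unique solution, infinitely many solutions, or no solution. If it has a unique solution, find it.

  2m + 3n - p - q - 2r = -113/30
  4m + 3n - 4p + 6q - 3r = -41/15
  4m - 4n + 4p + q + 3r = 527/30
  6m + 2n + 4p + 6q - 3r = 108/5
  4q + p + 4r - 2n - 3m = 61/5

m = 2/3, n = 1, p = 3, q = 3/2, r = 9/5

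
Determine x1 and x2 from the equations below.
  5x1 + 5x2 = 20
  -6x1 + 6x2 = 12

x1 = 1, x2 = 3

Row-reduce the augmented matrix:
R1 ← R1 / (5).
R2 ← R2 + 6·R1.
R2 ← R2 / (12).
R1 ← R1 − 1·R2.
Reading off the reduced rows gives x1 = 1, x2 = 3.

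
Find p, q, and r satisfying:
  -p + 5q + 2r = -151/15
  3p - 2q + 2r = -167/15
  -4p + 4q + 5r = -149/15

p = -13/5, q = -4/3, r = -3

Row-reduce the augmented matrix:
R1 ← R1 / (-1).
R2 ← R2 − 3·R1.
R3 ← R3 + 4·R1.
R2 ← R2 / (13).
R1 ← R1 + 5·R2.
R3 ← R3 + 16·R2.
R3 ← R3 / (89/13).
R1 ← R1 − 14/13·R3.
R2 ← R2 − 8/13·R3.
Reading off the reduced rows gives p = -13/5, q = -4/3, r = -3.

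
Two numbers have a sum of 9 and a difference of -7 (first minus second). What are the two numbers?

Let x = first number, y = second number.
  x + y = 9
  x - y = -7
From equation 1: x = 9 − y.
Substitute into equation 2 and solve: y = 8.
Then x = 1.

first number: 1, second number: 8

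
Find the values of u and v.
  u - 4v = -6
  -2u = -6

u = 3, v = 9/4

Row-reduce the augmented matrix:
R2 ← R2 + 2·R1.
R2 ← R2 / (-8).
R1 ← R1 + 4·R2.
Reading off the reduced rows gives u = 3, v = 9/4.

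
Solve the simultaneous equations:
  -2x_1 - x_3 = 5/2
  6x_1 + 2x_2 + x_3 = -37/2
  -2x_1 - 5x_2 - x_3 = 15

x_1 = -11/4, x_2 = -5/2, x_3 = 3

Row-reduce the augmented matrix:
R1 ← R1 / (-2).
R2 ← R2 − 6·R1.
R3 ← R3 + 2·R1.
R2 ← R2 / (2).
R3 ← R3 + 5·R2.
R3 ← R3 / (-5).
R1 ← R1 − 1/2·R3.
R2 ← R2 + 1·R3.
Reading off the reduced rows gives x_1 = -11/4, x_2 = -5/2, x_3 = 3.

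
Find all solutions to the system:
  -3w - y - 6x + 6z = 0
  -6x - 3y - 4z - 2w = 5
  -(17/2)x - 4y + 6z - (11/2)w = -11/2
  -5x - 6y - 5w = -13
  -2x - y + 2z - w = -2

no solution

Row-reduce:
R1 ← R1 / (-6).
R2 ← R2 + 6·R1.
R3 ← R3 + 17/2·R1.
R4 ← R4 + 5·R1.
R5 ← R5 + 2·R1.
R2 ← R2 / (-2).
R1 ← R1 − 1/6·R2.
R3 ← R3 + 31/12·R2.
R4 ← R4 + 31/6·R2.
R5 ← R5 + 2/3·R2.
R3 ← R3 / (125/12).
R1 ← R1 + 11/6·R3.
R2 ← R2 − 5·R3.
R4 ← R4 − 125/6·R3.
R5 ← R5 − 10/3·R3.
Swap R4 and R5.
R4 ← R4 / (12/25).
R1 ← R1 − 17/125·R4.
R2 ← R2 − 18/25·R4.
R3 ← R3 + 61/250·R4.
Row 5 reduces to 0 = -2, a contradiction. The system is inconsistent.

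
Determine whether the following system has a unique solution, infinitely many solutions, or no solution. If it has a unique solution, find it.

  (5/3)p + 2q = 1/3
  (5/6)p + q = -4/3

no solution

Row-reduce:
R1 ← R1 / (5/3).
R2 ← R2 − 5/6·R1.
Row 2 reduces to 0 = -3/2, a contradiction. The system is inconsistent.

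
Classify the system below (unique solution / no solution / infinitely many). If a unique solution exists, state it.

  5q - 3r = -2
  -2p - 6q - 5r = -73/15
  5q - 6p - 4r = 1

p = -2/3, q = 1/5, r = 1

Row-reduce the augmented matrix:
Swap R1 and R2.
R1 ← R1 / (-2).
R3 ← R3 + 6·R1.
R2 ← R2 / (5).
R1 ← R1 − 3·R2.
R3 ← R3 − 23·R2.
R3 ← R3 / (124/5).
R1 ← R1 − 43/10·R3.
R2 ← R2 + 3/5·R3.
Reading off the reduced rows gives p = -2/3, q = 1/5, r = 1.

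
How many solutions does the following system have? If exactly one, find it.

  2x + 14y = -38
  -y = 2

x = -5, y = -2

Row-reduce the augmented matrix:
R1 ← R1 / (2).
R2 ← R2 / (-1).
R1 ← R1 − 7·R2.
Reading off the reduced rows gives x = -5, y = -2.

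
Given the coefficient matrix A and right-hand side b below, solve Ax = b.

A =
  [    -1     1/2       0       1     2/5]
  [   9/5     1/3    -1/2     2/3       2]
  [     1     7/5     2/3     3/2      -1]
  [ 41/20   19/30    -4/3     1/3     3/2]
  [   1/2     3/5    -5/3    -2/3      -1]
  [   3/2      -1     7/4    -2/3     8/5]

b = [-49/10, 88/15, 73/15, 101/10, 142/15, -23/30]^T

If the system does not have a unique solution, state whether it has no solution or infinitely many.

Row-reduce:
R1 ← R1 / (-1).
R2 ← R2 − 9/5·R1.
R3 ← R3 − 1·R1.
R4 ← R4 − 41/20·R1.
R5 ← R5 − 1/2·R1.
R6 ← R6 − 3/2·R1.
R2 ← R2 / (37/30).
R1 ← R1 + 1/2·R2.
R3 ← R3 − 19/10·R2.
R4 ← R4 − 199/120·R2.
R5 ← R5 − 17/20·R2.
R6 ← R6 + 1/4·R2.
R3 ← R3 / (319/222).
R1 ← R1 + 15/74·R3.
R2 ← R2 + 15/37·R3.
R4 ← R4 + 587/888·R3.
R5 ← R5 + 587/444·R3.
R6 ← R6 − 61/37·R3.
R4 ← R4 / (-58621/38280).
R1 ← R1 + 117/638·R4.
R2 ← R2 − 521/319·R4.
R3 ← R3 + 1443/1595·R4.
R5 ← R5 + 58621/19140·R4.
R6 ← R6 − 13517/4785·R4.
Swap R5 and R6.
R5 ← R5 / (502821/293105).
R1 ← R1 − 26438/58621·R5.
R2 ← R2 + 171324/58621·R5.
R3 ← R3 + 72792/58621·R5.
R4 ← R4 − 677742/293105·R5.
Row 6 reduces to 0 = 1, a contradiction. The system is inconsistent.

no solution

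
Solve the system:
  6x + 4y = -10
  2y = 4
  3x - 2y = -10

no solution

Row-reduce:
R1 ← R1 / (6).
R3 ← R3 − 3·R1.
R2 ← R2 / (2).
R1 ← R1 − 2/3·R2.
R3 ← R3 + 4·R2.
Row 3 reduces to 0 = 3, a contradiction. The system is inconsistent.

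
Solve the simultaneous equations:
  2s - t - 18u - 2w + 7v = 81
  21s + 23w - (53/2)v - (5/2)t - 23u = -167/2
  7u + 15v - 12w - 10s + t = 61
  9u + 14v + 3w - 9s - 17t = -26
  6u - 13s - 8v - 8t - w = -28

Row-reduce:
R1 ← R1 / (-18).
R2 ← R2 + 23·R1.
R3 ← R3 − 7·R1.
R4 ← R4 − 9·R1.
R5 ← R5 − 6·R1.
R2 ← R2 / (-319/9).
R1 ← R1 + 7/18·R2.
R3 ← R3 − 319/18·R2.
R4 ← R4 − 35/2·R2.
R5 ← R5 + 17/3·R2.
Swap R3 and R4.
R3 ← R3 / (4663/319).
R1 ← R1 + 54/319·R3.
R2 ← R2 + 230/319·R3.
R5 ← R5 + 1835/319·R3.
Swap R4 and R5.
R4 ← R4 / (-69230/4663).
R1 ← R1 + 1402/4663·R4.
R2 ← R2 + 2172/4663·R4.
R3 ← R3 − 353/4663·R4.
Row 5 reduces to 0 = -1, a contradiction. The system is inconsistent.

no solution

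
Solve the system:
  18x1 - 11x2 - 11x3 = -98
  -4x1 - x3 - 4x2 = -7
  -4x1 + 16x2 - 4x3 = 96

Row-reduce the augmented matrix:
R1 ← R1 / (18).
R2 ← R2 + 4·R1.
R3 ← R3 + 4·R1.
R2 ← R2 / (-58/9).
R1 ← R1 + 11/18·R2.
R3 ← R3 − 122/9·R2.
R3 ← R3 / (-397/29).
R1 ← R1 + 33/116·R3.
R2 ← R2 − 31/58·R3.
Reading off the reduced rows gives x1 = -3, x2 = 5, x3 = -1.

x1 = -3, x2 = 5, x3 = -1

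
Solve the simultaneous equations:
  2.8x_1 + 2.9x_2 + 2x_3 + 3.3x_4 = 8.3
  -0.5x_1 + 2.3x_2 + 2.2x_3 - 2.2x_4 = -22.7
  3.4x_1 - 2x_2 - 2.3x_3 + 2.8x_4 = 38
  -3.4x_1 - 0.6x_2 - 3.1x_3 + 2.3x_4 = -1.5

x_1 = 5, x_2 = -4, x_3 = -2, x_4 = 3

Row-reduce the augmented matrix:
R1 ← R1 / (14/5).
R2 ← R2 + 1/2·R1.
R3 ← R3 − 17/5·R1.
R4 ← R4 + 17/5·R1.
R2 ← R2 / (789/280).
R1 ← R1 − 29/28·R2.
R3 ← R3 + 773/140·R2.
R4 ← R4 − 409/140·R2.
R3 ← R3 / (445/1578).
R1 ← R1 + 178/789·R3.
R2 ← R2 − 716/789·R3.
R4 ← R4 + 5243/1578·R3.
R4 ← R4 / (-193267/4450).
R1 ← R1 + 43/25·R4.
R2 ← R2 − 29969/2225·R4.
R3 ← R3 + 34426/2225·R4.
Reading off the reduced rows gives x_1 = 5, x_2 = -4, x_3 = -2, x_4 = 3.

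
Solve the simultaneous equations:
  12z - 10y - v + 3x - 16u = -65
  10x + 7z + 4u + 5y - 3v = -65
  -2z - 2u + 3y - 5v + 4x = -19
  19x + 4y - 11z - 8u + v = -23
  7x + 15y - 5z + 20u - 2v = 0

Row-reduce:
R1 ← R1 / (3).
R2 ← R2 − 10·R1.
R3 ← R3 − 4·R1.
R4 ← R4 − 19·R1.
R5 ← R5 − 7·R1.
R2 ← R2 / (115/3).
R1 ← R1 + 10/3·R2.
R3 ← R3 − 49/3·R2.
R4 ← R4 − 202/3·R2.
R5 ← R5 − 115/3·R2.
R3 ← R3 / (-453/115).
R1 ← R1 − 26/23·R3.
R2 ← R2 + 99/115·R3.
R4 ← R4 + 3339/115·R3.
R4 ← R4 / (4558/151).
R1 ← R1 + 820/453·R4.
R2 ← R2 − 394/151·R4.
R3 ← R3 − 586/453·R4.
Rank is 4 with 5 unknowns, leaving v free.

infinitely many solutions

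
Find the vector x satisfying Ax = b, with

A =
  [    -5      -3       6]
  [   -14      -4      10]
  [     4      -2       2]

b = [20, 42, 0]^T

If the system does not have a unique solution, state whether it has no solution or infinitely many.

no solution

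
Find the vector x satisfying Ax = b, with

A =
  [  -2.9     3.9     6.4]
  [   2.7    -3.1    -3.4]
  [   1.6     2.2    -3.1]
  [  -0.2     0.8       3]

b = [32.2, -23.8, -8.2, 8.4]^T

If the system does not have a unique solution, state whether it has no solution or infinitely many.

Row-reduce the augmented matrix:
R1 ← R1 / (-29/10).
R2 ← R2 − 27/10·R1.
R3 ← R3 − 8/5·R1.
R4 ← R4 + 1/5·R1.
R2 ← R2 / (77/145).
R1 ← R1 + 39/29·R2.
R3 ← R3 − 631/145·R2.
R4 ← R4 − 77/145·R2.
R3 ← R3 / (-2259/110).
R1 ← R1 − 47/11·R3.
R2 ← R2 − 53/11·R3.
R4 reduces to 0 = 0, so the extra equation is consistent.
Reading off the reduced rows gives x_1 = -4, x_2 = 2, x_3 = 2.

x_1 = -4, x_2 = 2, x_3 = 2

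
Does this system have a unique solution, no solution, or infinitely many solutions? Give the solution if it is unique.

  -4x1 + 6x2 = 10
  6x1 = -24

x1 = -4, x2 = -1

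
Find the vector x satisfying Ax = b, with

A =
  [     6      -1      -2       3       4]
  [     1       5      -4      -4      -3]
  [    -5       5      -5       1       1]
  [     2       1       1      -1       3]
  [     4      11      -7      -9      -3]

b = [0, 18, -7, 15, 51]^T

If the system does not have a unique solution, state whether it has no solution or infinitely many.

Row-reduce:
R1 ← R1 / (6).
R2 ← R2 − 1·R1.
R3 ← R3 + 5·R1.
R4 ← R4 − 2·R1.
R5 ← R5 − 4·R1.
R2 ← R2 / (31/6).
R1 ← R1 + 1/6·R2.
R3 ← R3 − 25/6·R2.
R4 ← R4 − 4/3·R2.
R5 ← R5 − 35/3·R2.
R3 ← R3 / (-115/31).
R1 ← R1 + 14/31·R3.
R2 ← R2 + 22/31·R3.
R4 ← R4 − 81/31·R3.
R5 ← R5 − 81/31·R3.
R4 ← R4 / (481/115).
R1 ← R1 + 59/115·R4.
R2 ← R2 + 257/115·R4.
R3 ← R3 + 221/115·R4.
R5 ← R5 − 481/115·R4.
Rank is 4 with 5 unknowns, leaving x_5 free.

infinitely many solutions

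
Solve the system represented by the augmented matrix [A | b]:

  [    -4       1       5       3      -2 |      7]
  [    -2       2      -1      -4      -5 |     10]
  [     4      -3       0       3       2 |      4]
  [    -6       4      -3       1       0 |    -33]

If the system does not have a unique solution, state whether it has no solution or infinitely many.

Row-reduce:
R1 ← R1 / (-4).
R2 ← R2 + 2·R1.
R3 ← R3 − 4·R1.
R4 ← R4 + 6·R1.
R2 ← R2 / (3/2).
R1 ← R1 + 1/4·R2.
R3 ← R3 + 2·R2.
R4 ← R4 − 5/2·R2.
R3 ← R3 / (1/3).
R1 ← R1 + 11/6·R3.
R2 ← R2 + 7/3·R3.
R4 ← R4 + 14/3·R3.
R4 ← R4 / (-13).
R1 ← R1 + 9·R4.
R2 ← R2 + 13·R4.
R3 ← R3 + 4·R4.
Rank is 4 with 5 unknowns, leaving x_5 free.

infinitely many solutions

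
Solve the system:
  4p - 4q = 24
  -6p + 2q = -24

p = 3, q = -3

Row-reduce the augmented matrix:
R1 ← R1 / (4).
R2 ← R2 + 6·R1.
R2 ← R2 / (-4).
R1 ← R1 + 1·R2.
Reading off the reduced rows gives p = 3, q = -3.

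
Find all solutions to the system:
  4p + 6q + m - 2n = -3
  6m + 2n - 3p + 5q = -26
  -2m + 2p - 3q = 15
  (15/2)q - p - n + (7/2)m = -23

Row-reduce:
R2 ← R2 − 6·R1.
R3 ← R3 + 2·R1.
R4 ← R4 − 7/2·R1.
R2 ← R2 / (14).
R1 ← R1 + 2·R2.
R3 ← R3 + 4·R2.
R4 ← R4 − 6·R2.
R3 ← R3 / (16/7).
R1 ← R1 − 1/7·R3.
R2 ← R2 + 27/14·R3.
R4 ← R4 + 24/7·R3.
Row 4 reduces to 0 = 1, a contradiction. The system is inconsistent.

no solution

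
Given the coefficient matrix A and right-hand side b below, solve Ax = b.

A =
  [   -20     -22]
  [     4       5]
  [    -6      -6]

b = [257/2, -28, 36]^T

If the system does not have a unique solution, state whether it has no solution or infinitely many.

Row-reduce:
R1 ← R1 / (-20).
R2 ← R2 − 4·R1.
R3 ← R3 + 6·R1.
R2 ← R2 / (3/5).
R1 ← R1 − 11/10·R2.
R3 ← R3 − 3/5·R2.
Row 3 reduces to 0 = -1/4, a contradiction. The system is inconsistent.

no solution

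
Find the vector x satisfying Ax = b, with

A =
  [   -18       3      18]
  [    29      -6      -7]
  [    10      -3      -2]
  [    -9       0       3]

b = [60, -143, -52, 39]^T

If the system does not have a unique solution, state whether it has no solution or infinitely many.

Row-reduce the augmented matrix:
R1 ← R1 / (-18).
R2 ← R2 − 29·R1.
R3 ← R3 − 10·R1.
R4 ← R4 + 9·R1.
R2 ← R2 / (-7/6).
R1 ← R1 + 1/6·R2.
R3 ← R3 + 4/3·R2.
R4 ← R4 + 3/2·R2.
R3 ← R3 / (-120/7).
R1 ← R1 + 29/7·R3.
R2 ← R2 + 132/7·R3.
R4 ← R4 + 240/7·R3.
R4 reduces to 0 = 0, so the extra equation is consistent.
Reading off the reduced rows gives x_1 = -5, x_2 = 2, x_3 = -2.

x_1 = -5, x_2 = 2, x_3 = -2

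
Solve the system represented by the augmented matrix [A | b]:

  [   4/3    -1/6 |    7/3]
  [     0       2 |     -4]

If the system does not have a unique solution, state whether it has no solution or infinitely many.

x_1 = 3/2, x_2 = -2

Row-reduce the augmented matrix:
R1 ← R1 / (4/3).
R2 ← R2 / (2).
R1 ← R1 + 1/8·R2.
Reading off the reduced rows gives x_1 = 3/2, x_2 = -2.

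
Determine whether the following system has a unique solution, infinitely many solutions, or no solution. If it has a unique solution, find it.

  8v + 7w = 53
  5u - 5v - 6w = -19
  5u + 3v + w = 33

no solution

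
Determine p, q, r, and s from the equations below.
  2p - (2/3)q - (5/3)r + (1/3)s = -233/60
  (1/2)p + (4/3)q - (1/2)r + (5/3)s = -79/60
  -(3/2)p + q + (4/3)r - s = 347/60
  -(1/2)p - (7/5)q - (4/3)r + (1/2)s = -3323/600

p = 0, q = 11/5, r = 1, s = -9/4

Row-reduce the augmented matrix:
R1 ← R1 / (2).
R2 ← R2 − 1/2·R1.
R3 ← R3 + 3/2·R1.
R4 ← R4 + 1/2·R1.
R2 ← R2 / (3/2).
R1 ← R1 + 1/3·R2.
R3 ← R3 − 1/2·R2.
R4 ← R4 + 47/30·R2.
R3 ← R3 / (1/9).
R1 ← R1 + 23/27·R3.
R2 ← R2 + 1/18·R3.
R4 ← R4 + 248/135·R3.
R4 ← R4 / (-170/9).
R1 ← R1 + 167/18·R4.
R2 ← R2 − 5/12·R4.
R3 ← R3 + 23/2·R4.
Reading off the reduced rows gives p = 0, q = 11/5, r = 1, s = -9/4.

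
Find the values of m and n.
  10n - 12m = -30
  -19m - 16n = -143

Row-reduce the augmented matrix:
R1 ← R1 / (-12).
R2 ← R2 + 19·R1.
R2 ← R2 / (-191/6).
R1 ← R1 + 5/6·R2.
Reading off the reduced rows gives m = 5, n = 3.

m = 5, n = 3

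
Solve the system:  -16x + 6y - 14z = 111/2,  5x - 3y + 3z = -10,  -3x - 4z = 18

Row-reduce:
R1 ← R1 / (-16).
R2 ← R2 − 5·R1.
R3 ← R3 + 3·R1.
R2 ← R2 / (-9/8).
R1 ← R1 + 3/8·R2.
R3 ← R3 + 9/8·R2.
Row 3 reduces to 0 = 1/4, a contradiction. The system is inconsistent.

no solution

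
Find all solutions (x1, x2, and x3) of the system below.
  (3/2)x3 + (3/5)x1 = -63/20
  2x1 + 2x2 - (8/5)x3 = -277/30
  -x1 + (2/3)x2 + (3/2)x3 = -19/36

x1 = -11/4, x2 = -8/3, x3 = -1

Row-reduce the augmented matrix:
R1 ← R1 / (3/5).
R2 ← R2 − 2·R1.
R3 ← R3 + 1·R1.
R2 ← R2 / (2).
R3 ← R3 − 2/3·R2.
R3 ← R3 / (31/5).
R1 ← R1 − 5/2·R3.
R2 ← R2 + 33/10·R3.
Reading off the reduced rows gives x1 = -11/4, x2 = -8/3, x3 = -1.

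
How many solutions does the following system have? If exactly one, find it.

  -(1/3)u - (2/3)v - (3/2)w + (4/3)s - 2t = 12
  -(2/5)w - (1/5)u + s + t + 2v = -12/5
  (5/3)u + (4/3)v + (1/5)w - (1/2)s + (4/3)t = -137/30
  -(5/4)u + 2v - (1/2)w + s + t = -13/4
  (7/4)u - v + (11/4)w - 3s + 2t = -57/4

no solution

Row-reduce:
R1 ← R1 / (-1/3).
R2 ← R2 + 1/5·R1.
R3 ← R3 − 5/3·R1.
R4 ← R4 + 5/4·R1.
R5 ← R5 − 7/4·R1.
R2 ← R2 / (12/5).
R1 ← R1 − 2·R2.
R3 ← R3 + 2·R2.
R4 ← R4 − 9/2·R2.
R5 ← R5 + 9/2·R2.
R3 ← R3 / (-413/60).
R1 ← R1 − 49/12·R3.
R2 ← R2 − 5/24·R3.
R4 ← R4 − 67/16·R3.
R5 ← R5 + 67/16·R3.
R4 ← R4 / (-1725/3304).
R1 ← R1 + 145/354·R4.
R2 ← R2 − 1363/4956·R4.
R3 ← R3 + 380/413·R4.
R5 ← R5 − 1725/3304·R4.
Row 5 reduces to 0 = 1/2, a contradiction. The system is inconsistent.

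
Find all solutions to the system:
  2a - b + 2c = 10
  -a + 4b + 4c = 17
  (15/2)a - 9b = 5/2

Row-reduce:
R1 ← R1 / (2).
R2 ← R2 + 1·R1.
R3 ← R3 − 15/2·R1.
R2 ← R2 / (7/2).
R1 ← R1 + 1/2·R2.
R3 ← R3 + 21/4·R2.
Row 3 reduces to 0 = -2, a contradiction. The system is inconsistent.

no solution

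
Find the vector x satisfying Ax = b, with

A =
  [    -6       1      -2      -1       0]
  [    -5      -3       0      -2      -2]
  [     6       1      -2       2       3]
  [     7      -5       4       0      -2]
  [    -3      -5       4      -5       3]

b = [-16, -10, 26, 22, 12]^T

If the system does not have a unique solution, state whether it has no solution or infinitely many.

infinitely many solutions

Row-reduce:
R1 ← R1 / (-6).
R2 ← R2 + 5·R1.
R3 ← R3 − 6·R1.
R4 ← R4 − 7·R1.
R5 ← R5 + 3·R1.
R2 ← R2 / (-23/6).
R1 ← R1 + 1/6·R2.
R3 ← R3 − 2·R2.
R4 ← R4 + 23/6·R2.
R5 ← R5 + 11/2·R2.
R3 ← R3 / (-72/23).
R1 ← R1 − 6/23·R3.
R2 ← R2 + 10/23·R3.
R5 ← R5 − 60/23·R3.
Swap R4 and R5.
R4 ← R4 / (-5/2).
R1 ← R1 − 1/4·R4.
R2 ← R2 − 1/4·R4.
R3 ← R3 + 1/8·R4.
Rank is 4 with 5 unknowns, leaving x_5 free.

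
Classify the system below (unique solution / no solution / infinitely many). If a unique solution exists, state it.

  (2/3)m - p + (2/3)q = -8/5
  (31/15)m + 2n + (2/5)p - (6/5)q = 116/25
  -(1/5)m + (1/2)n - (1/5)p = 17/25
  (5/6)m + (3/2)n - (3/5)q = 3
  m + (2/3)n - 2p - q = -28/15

m = 0, n = 2, p = 8/5, q = 0

Row-reduce the augmented matrix:
R1 ← R1 / (2/3).
R2 ← R2 − 31/15·R1.
R3 ← R3 + 1/5·R1.
R4 ← R4 − 5/6·R1.
R5 ← R5 − 1·R1.
R2 ← R2 / (2).
R3 ← R3 − 1/2·R2.
R4 ← R4 − 3/2·R2.
R5 ← R5 − 2/3·R2.
R3 ← R3 / (-11/8).
R1 ← R1 + 3/2·R3.
R2 ← R2 − 7/4·R3.
R4 ← R4 + 11/8·R3.
R5 ← R5 + 5/3·R3.
Swap R4 and R5.
R4 ← R4 / (-1061/495).
R1 ← R1 + 6/55·R4.
R2 ← R2 + 56/165·R4.
R3 ← R3 + 122/165·R4.
R5 reduces to 0 = 0, so the extra equation is consistent.
Reading off the reduced rows gives m = 0, n = 2, p = 8/5, q = 0.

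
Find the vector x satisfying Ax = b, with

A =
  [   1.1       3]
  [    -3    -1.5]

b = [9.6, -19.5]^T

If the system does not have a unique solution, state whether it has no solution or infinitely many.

Row-reduce the augmented matrix:
R1 ← R1 / (11/10).
R2 ← R2 + 3·R1.
R2 ← R2 / (147/22).
R1 ← R1 − 30/11·R2.
Reading off the reduced rows gives x_1 = 6, x_2 = 1.

x_1 = 6, x_2 = 1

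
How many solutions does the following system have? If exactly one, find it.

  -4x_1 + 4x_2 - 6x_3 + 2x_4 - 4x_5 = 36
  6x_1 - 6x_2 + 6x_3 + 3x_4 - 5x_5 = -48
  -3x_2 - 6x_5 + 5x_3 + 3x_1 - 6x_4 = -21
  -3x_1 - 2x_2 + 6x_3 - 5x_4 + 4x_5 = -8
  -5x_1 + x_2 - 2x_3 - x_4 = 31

Row-reduce the augmented matrix:
R1 ← R1 / (-4).
R2 ← R2 − 6·R1.
R3 ← R3 − 3·R1.
R4 ← R4 + 3·R1.
R5 ← R5 + 5·R1.
Swap R2 and R4.
R2 ← R2 / (-5).
R1 ← R1 + 1·R2.
R5 ← R5 + 4·R2.
R3 ← R3 / (1/2).
R1 ← R1 + 3/5·R3.
R2 ← R2 + 21/10·R3.
R4 ← R4 + 3·R3.
R5 ← R5 + 29/10·R3.
R4 ← R4 / (-21).
R1 ← R1 + 23/5·R4.
R2 ← R2 + 88/5·R4.
R3 ← R3 + 9·R4.
R5 ← R5 + 122/5·R4.
R5 ← R5 / (2386/105).
R1 ← R1 − 319/105·R5.
R2 ← R2 − 1604/105·R5.
R3 ← R3 − 69/7·R5.
R4 ← R4 − 65/21·R5.
Reading off the reduced rows gives x_1 = -4, x_2 = -3, x_3 = -6, x_4 = -2, x_5 = 0.

x_1 = -4, x_2 = -3, x_3 = -6, x_4 = -2, x_5 = 0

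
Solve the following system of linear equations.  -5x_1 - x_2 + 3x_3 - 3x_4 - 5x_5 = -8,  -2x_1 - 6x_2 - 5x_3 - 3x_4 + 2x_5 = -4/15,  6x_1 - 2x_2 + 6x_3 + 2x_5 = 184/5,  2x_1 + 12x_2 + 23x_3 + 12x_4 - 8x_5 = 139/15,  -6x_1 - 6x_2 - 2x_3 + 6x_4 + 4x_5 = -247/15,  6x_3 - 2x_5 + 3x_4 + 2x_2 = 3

Row-reduce the augmented matrix:
R1 ← R1 / (-5).
R2 ← R2 + 2·R1.
R3 ← R3 − 6·R1.
R4 ← R4 − 2·R1.
R5 ← R5 + 6·R1.
R2 ← R2 / (-28/5).
R1 ← R1 − 1/5·R2.
R3 ← R3 + 16/5·R2.
R4 ← R4 − 58/5·R2.
R5 ← R5 + 24/5·R2.
R6 ← R6 − 2·R2.
R3 ← R3 / (92/7).
R1 ← R1 + 23/28·R3.
R2 ← R2 − 31/28·R3.
R4 ← R4 − 159/14·R3.
R5 ← R5 + 2/7·R3.
R6 ← R6 − 53/14·R3.
R4 ← R4 / (855/92).
R1 ← R1 − 3/8·R4.
R2 ← R2 − 99/184·R4.
R3 ← R3 + 9/46·R4.
R5 ← R5 − 255/23·R4.
R6 ← R6 − 285/92·R4.
R5 ← R5 / (2).
R1 ← R1 − 3/5·R5.
R2 ← R2 + 2/5·R5.
R3 ← R3 + 2/5·R5.
R4 ← R4 − 2/5·R5.
R6 reduces to 0 = 0, so the extra equation is consistent.
Reading off the reduced rows gives x_1 = 14/5, x_2 = -3/2, x_3 = 7/3, x_4 = -5/3, x_5 = 3/2.

x_1 = 14/5, x_2 = -3/2, x_3 = 7/3, x_4 = -5/3, x_5 = 3/2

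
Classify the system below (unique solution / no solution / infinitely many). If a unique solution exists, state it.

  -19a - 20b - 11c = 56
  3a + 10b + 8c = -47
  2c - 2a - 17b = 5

Row-reduce the augmented matrix:
R1 ← R1 / (-19).
R2 ← R2 − 3·R1.
R3 ← R3 + 2·R1.
R2 ← R2 / (130/19).
R1 ← R1 − 20/19·R2.
R3 ← R3 + 283/19·R2.
R3 ← R3 / (2183/130).
R1 ← R1 + 5/13·R3.
R2 ← R2 − 119/130·R3.
Reading off the reduced rows gives a = 1, b = -1, c = -5.

a = 1, b = -1, c = -5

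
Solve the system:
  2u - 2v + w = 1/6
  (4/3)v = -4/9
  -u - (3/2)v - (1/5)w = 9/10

u = -1/2, v = -1/3, w = 1/2

Row-reduce the augmented matrix:
R1 ← R1 / (2).
R3 ← R3 + 1·R1.
R2 ← R2 / (4/3).
R1 ← R1 + 1·R2.
R3 ← R3 + 5/2·R2.
R3 ← R3 / (3/10).
R1 ← R1 − 1/2·R3.
Reading off the reduced rows gives u = -1/2, v = -1/3, w = 1/2.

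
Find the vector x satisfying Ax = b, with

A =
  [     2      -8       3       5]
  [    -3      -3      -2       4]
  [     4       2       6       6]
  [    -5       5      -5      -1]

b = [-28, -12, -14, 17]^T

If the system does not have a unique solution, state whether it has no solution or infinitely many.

no solution

Row-reduce:
R1 ← R1 / (2).
R2 ← R2 + 3·R1.
R3 ← R3 − 4·R1.
R4 ← R4 + 5·R1.
R2 ← R2 / (-15).
R1 ← R1 + 4·R2.
R3 ← R3 − 18·R2.
R4 ← R4 + 15·R2.
R3 ← R3 / (3).
R1 ← R1 − 5/6·R3.
R2 ← R2 + 1/6·R3.
Row 4 reduces to 0 = 1, a contradiction. The system is inconsistent.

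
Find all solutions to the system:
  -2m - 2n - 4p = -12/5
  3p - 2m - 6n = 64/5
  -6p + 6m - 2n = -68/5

m = -1, n = -1, p = 8/5

Row-reduce the augmented matrix:
R1 ← R1 / (-2).
R2 ← R2 + 2·R1.
R3 ← R3 − 6·R1.
R2 ← R2 / (-4).
R1 ← R1 − 1·R2.
R3 ← R3 + 8·R2.
R3 ← R3 / (-32).
R1 ← R1 − 15/4·R3.
R2 ← R2 + 7/4·R3.
Reading off the reduced rows gives m = -1, n = -1, p = 8/5.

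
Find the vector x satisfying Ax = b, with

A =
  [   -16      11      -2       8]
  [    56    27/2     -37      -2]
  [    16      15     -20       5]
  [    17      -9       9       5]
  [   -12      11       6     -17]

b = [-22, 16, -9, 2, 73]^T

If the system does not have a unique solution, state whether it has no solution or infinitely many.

Row-reduce:
R1 ← R1 / (-16).
R2 ← R2 − 56·R1.
R3 ← R3 − 16·R1.
R4 ← R4 − 17·R1.
R5 ← R5 + 12·R1.
R2 ← R2 / (52).
R1 ← R1 + 11/16·R2.
R3 ← R3 − 26·R2.
R4 ← R4 − 43/16·R2.
R5 ← R5 − 11/4·R2.
Swap R3 and R4.
R3 ← R3 / (1903/208).
R1 ← R1 + 95/208·R3.
R2 ← R2 + 11/13·R3.
R5 ← R5 − 511/52·R3.
Swap R4 and R5.
R4 ← R4 / (-71233/1903).
R1 ← R1 − 1715/3806·R4.
R2 ← R2 − 281/173·R4.
R3 ← R3 − 5057/3806·R4.
Row 5 reduces to 0 = -1/2, a contradiction. The system is inconsistent.

no solution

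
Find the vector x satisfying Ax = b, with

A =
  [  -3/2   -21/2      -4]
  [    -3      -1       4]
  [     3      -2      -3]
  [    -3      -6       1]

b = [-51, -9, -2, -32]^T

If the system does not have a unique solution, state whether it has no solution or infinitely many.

no solution

Row-reduce:
R1 ← R1 / (-3/2).
R2 ← R2 + 3·R1.
R3 ← R3 − 3·R1.
R4 ← R4 + 3·R1.
R2 ← R2 / (20).
R1 ← R1 − 7·R2.
R3 ← R3 + 23·R2.
R4 ← R4 − 15·R2.
R3 ← R3 / (14/5).
R1 ← R1 + 23/15·R3.
R2 ← R2 − 3/5·R3.
Row 4 reduces to 0 = 1/4, a contradiction. The system is inconsistent.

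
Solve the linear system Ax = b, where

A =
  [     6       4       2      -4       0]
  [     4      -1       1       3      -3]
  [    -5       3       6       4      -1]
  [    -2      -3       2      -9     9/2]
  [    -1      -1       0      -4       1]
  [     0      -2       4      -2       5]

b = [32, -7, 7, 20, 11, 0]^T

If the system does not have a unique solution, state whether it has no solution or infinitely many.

Row-reduce:
R1 ← R1 / (6).
R2 ← R2 − 4·R1.
R3 ← R3 + 5·R1.
R4 ← R4 + 2·R1.
R5 ← R5 + 1·R1.
R2 ← R2 / (-11/3).
R1 ← R1 − 2/3·R2.
R3 ← R3 − 19/3·R2.
R4 ← R4 + 5/3·R2.
R5 ← R5 + 1/3·R2.
R6 ← R6 + 2·R2.
R3 ← R3 / (78/11).
R1 ← R1 − 3/11·R3.
R2 ← R2 − 1/11·R3.
R4 ← R4 − 31/11·R3.
R5 ← R5 − 4/11·R3.
R6 ← R6 − 46/11·R3.
R4 ← R4 / (-1331/78).
R1 ← R1 + 1/26·R4.
R2 ← R2 + 131/78·R4.
R3 ← R3 − 115/78·R4.
R5 ← R5 + 223/39·R4.
R6 ← R6 + 439/39·R4.
R5 ← R5 / (-145/121).
R1 ← R1 + 79/242·R5.
R2 ← R2 − 19/242·R5.
R3 ← R3 + 37/242·R5.
R4 ← R4 + 59/121·R5.
R6 ← R6 − 580/121·R5.
Row 6 reduces to 0 = 4, a contradiction. The system is inconsistent.

no solution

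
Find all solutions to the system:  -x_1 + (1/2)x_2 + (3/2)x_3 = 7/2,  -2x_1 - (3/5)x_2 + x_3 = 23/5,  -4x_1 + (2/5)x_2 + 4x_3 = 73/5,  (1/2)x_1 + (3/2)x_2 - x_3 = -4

no solution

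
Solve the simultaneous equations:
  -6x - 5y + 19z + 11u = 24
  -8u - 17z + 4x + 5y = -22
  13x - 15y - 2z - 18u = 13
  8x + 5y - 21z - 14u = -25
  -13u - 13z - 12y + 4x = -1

Row-reduce:
R1 ← R1 / (-6).
R2 ← R2 − 4·R1.
R3 ← R3 − 13·R1.
R4 ← R4 − 8·R1.
R5 ← R5 − 4·R1.
R2 ← R2 / (5/3).
R1 ← R1 − 5/6·R2.
R3 ← R3 + 155/6·R2.
R4 ← R4 + 5/3·R2.
R5 ← R5 + 46/3·R2.
R3 ← R3 / (-28).
R1 ← R1 + 1·R3.
R2 ← R2 + 13/5·R3.
R5 ← R5 + 201/5·R3.
Swap R4 and R5.
R4 ← R4 / (-299/56).
R1 ← R1 + 75/56·R4.
R2 ← R2 − 1/56·R4.
R3 ← R3 − 9/56·R4.
Row 5 reduces to 0 = 1, a contradiction. The system is inconsistent.

no solution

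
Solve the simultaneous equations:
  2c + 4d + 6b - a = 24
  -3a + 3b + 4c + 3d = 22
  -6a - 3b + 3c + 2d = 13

infinitely many solutions

Row-reduce:
R1 ← R1 / (-1).
R2 ← R2 + 3·R1.
R3 ← R3 + 6·R1.
R2 ← R2 / (-15).
R1 ← R1 + 6·R2.
R3 ← R3 + 39·R2.
R3 ← R3 / (-19/5).
R1 ← R1 + 6/5·R3.
R2 ← R2 − 2/15·R3.
Rank is 3 with 4 unknowns, leaving d free.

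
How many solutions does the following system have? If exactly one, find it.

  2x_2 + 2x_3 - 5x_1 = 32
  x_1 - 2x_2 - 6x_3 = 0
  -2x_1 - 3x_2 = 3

x_1 = -6, x_2 = 3, x_3 = -2

Row-reduce the augmented matrix:
R1 ← R1 / (-5).
R2 ← R2 − 1·R1.
R3 ← R3 + 2·R1.
R2 ← R2 / (-8/5).
R1 ← R1 + 2/5·R2.
R3 ← R3 + 19/5·R2.
R3 ← R3 / (25/2).
R1 ← R1 − 1·R3.
R2 ← R2 − 7/2·R3.
Reading off the reduced rows gives x_1 = -6, x_2 = 3, x_3 = -2.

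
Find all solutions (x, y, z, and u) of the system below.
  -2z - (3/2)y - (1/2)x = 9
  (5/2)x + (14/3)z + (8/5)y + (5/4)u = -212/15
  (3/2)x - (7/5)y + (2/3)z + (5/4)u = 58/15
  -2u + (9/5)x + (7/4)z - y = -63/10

infinitely many solutions

Row-reduce:
R1 ← R1 / (-1/2).
R2 ← R2 − 5/2·R1.
R3 ← R3 − 3/2·R1.
R4 ← R4 − 9/5·R1.
R2 ← R2 / (-59/10).
R1 ← R1 − 3·R2.
R3 ← R3 + 59/10·R2.
R4 ← R4 + 32/5·R2.
Swap R3 and R4.
R3 ← R3 / (1187/3540).
R1 ← R1 − 76/59·R3.
R2 ← R2 − 160/177·R3.
Rank is 3 with 4 unknowns, leaving u free.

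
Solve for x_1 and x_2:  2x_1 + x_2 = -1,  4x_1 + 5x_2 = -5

Row-reduce the augmented matrix:
R1 ← R1 / (2).
R2 ← R2 − 4·R1.
R2 ← R2 / (3).
R1 ← R1 − 1/2·R2.
Reading off the reduced rows gives x_1 = 0, x_2 = -1.

x_1 = 0, x_2 = -1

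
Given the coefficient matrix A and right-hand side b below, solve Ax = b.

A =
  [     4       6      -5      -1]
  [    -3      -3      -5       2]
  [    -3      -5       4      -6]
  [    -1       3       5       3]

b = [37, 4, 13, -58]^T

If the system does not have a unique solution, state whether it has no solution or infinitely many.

x_1 = 6, x_2 = -3, x_3 = -5, x_4 = -6

Row-reduce the augmented matrix:
R1 ← R1 / (4).
R2 ← R2 + 3·R1.
R3 ← R3 + 3·R1.
R4 ← R4 + 1·R1.
R2 ← R2 / (3/2).
R1 ← R1 − 3/2·R2.
R3 ← R3 + 1/2·R2.
R4 ← R4 − 9/2·R2.
R3 ← R3 / (-8/3).
R1 ← R1 − 15/2·R3.
R2 ← R2 + 35/6·R3.
R4 ← R4 − 30·R3.
R4 ← R4 / (-289/4).
R1 ← R1 + 309/16·R4.
R2 ← R2 − 235/16·R4.
R3 ← R3 − 19/8·R4.
Reading off the reduced rows gives x_1 = 6, x_2 = -3, x_3 = -5, x_4 = -6.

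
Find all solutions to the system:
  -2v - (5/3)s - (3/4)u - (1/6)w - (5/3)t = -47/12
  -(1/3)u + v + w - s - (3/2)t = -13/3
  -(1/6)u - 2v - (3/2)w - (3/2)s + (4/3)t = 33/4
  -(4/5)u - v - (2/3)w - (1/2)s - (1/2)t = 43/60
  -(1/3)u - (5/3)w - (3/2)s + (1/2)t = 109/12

Row-reduce the augmented matrix:
R1 ← R1 / (-3/4).
R2 ← R2 + 1/3·R1.
R3 ← R3 + 1/6·R1.
R4 ← R4 + 4/5·R1.
R5 ← R5 + 1/3·R1.
R2 ← R2 / (17/9).
R1 ← R1 − 8/3·R2.
R3 ← R3 + 14/9·R2.
R4 ← R4 − 17/15·R2.
R5 ← R5 − 8/9·R2.
R3 ← R3 / (-59/102).
R1 ← R1 + 22/17·R3.
R2 ← R2 − 29/51·R3.
R4 ← R4 + 17/15·R3.
R5 ← R5 + 107/51·R3.
R4 ← R4 / (1439/354).
R1 ← R1 − 330/59·R4.
R2 ← R2 + 86/59·R4.
R3 ← R3 − 137/59·R4.
R5 ← R5 − 1499/354·R4.
R5 ← R5 / (-27601/14390).
R1 ← R1 − 2020/1439·R5.
R2 ← R2 − 22537/43170·R5.
R3 ← R3 + 11854/7195·R5.
R4 ← R4 + 672/7195·R5.
Reading off the reduced rows gives u = -1, v = 4/3, w = -3, s = -3/2, t = 3.

u = -1, v = 4/3, w = -3, s = -3/2, t = 3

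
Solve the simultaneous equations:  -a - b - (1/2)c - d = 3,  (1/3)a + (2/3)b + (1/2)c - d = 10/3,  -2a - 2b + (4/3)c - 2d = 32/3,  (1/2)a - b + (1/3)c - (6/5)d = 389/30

Row-reduce the augmented matrix:
R1 ← R1 / (-1).
R2 ← R2 − 1/3·R1.
R3 ← R3 + 2·R1.
R4 ← R4 − 1/2·R1.
R2 ← R2 / (1/3).
R1 ← R1 − 1·R2.
R4 ← R4 + 3/2·R2.
R3 ← R3 / (7/3).
R1 ← R1 + 1/2·R3.
R2 ← R2 − 1·R3.
R4 ← R4 − 19/12·R3.
R4 ← R4 / (-77/10).
R1 ← R1 − 5·R4.
R2 ← R2 + 4·R4.
Reading off the reduced rows gives a = 5, b = -5, c = 2, d = -4.

a = 5, b = -5, c = 2, d = -4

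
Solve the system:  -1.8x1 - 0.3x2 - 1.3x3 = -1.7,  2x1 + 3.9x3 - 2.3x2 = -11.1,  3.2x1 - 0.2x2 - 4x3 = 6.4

x1 = 1, x2 = 4, x3 = -1

Row-reduce the augmented matrix:
R1 ← R1 / (-9/5).
R2 ← R2 − 2·R1.
R3 ← R3 − 16/5·R1.
R2 ← R2 / (-79/30).
R1 ← R1 − 1/6·R2.
R3 ← R3 + 11/15·R2.
R3 ← R3 / (-2763/395).
R1 ← R1 − 208/237·R3.
R2 ← R2 + 221/237·R3.
Reading off the reduced rows gives x1 = 1, x2 = 4, x3 = -1.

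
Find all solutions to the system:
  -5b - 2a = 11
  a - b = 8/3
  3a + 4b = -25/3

a = 1/3, b = -7/3

Row-reduce the augmented matrix:
R1 ← R1 / (-2).
R2 ← R2 − 1·R1.
R3 ← R3 − 3·R1.
R2 ← R2 / (-7/2).
R1 ← R1 − 5/2·R2.
R3 ← R3 + 7/2·R2.
R3 reduces to 0 = 0, so the extra equation is consistent.
Reading off the reduced rows gives a = 1/3, b = -7/3.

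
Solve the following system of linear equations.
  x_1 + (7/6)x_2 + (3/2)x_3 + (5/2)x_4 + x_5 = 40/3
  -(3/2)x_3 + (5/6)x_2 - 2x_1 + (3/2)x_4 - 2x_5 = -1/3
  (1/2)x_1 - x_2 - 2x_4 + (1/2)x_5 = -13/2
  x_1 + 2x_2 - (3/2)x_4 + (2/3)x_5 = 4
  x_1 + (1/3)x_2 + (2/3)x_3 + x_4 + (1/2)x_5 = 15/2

Row-reduce:
R2 ← R2 + 2·R1.
R3 ← R3 − 1/2·R1.
R4 ← R4 − 1·R1.
R5 ← R5 − 1·R1.
R2 ← R2 / (19/6).
R1 ← R1 − 7/6·R2.
R3 ← R3 + 19/12·R2.
R4 ← R4 − 5/6·R2.
R5 ← R5 + 5/6·R2.
Swap R3 and R4.
R3 ← R3 / (-36/19).
R1 ← R1 − 18/19·R3.
R2 ← R2 − 9/19·R3.
R5 ← R5 + 25/57·R3.
Swap R4 and R5.
R4 ← R4 / (331/216).
R1 ← R1 + 11/4·R4.
R2 ← R2 − 5/8·R4.
R3 ← R3 − 217/72·R4.
Rank is 4 with 5 unknowns, leaving x_5 free.

infinitely many solutions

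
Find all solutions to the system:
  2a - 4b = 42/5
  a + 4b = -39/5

From equation 2: a = -39/5 − 4·b.
Substitute into equation 1 and solve: b = -2.
Then a = 1/5.

a = 1/5, b = -2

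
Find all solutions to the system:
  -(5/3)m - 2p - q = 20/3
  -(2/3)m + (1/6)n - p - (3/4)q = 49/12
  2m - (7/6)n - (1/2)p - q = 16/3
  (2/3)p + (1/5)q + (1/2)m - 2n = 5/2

m = -1, n = -2, p = 0, q = -5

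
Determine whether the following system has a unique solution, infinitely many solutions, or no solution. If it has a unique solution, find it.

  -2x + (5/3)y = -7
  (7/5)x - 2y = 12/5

x = 6, y = 3

Row-reduce the augmented matrix:
R1 ← R1 / (-2).
R2 ← R2 − 7/5·R1.
R2 ← R2 / (-5/6).
R1 ← R1 + 5/6·R2.
Reading off the reduced rows gives x = 6, y = 3.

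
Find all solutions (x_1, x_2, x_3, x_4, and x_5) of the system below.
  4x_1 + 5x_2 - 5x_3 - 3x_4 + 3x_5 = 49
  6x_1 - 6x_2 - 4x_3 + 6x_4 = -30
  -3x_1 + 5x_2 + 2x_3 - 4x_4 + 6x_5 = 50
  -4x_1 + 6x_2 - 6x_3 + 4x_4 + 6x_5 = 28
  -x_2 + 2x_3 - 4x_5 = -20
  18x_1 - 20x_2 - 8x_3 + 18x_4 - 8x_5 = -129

no solution

Row-reduce:
R1 ← R1 / (4).
R2 ← R2 − 6·R1.
R3 ← R3 + 3·R1.
R4 ← R4 + 4·R1.
R6 ← R6 − 18·R1.
R2 ← R2 / (-27/2).
R1 ← R1 − 5/4·R2.
R3 ← R3 − 35/4·R2.
R4 ← R4 − 11·R2.
R5 ← R5 + 1·R2.
R6 ← R6 + 85/2·R2.
R3 ← R3 / (14/27).
R1 ← R1 + 25/27·R3.
R2 ← R2 + 7/27·R3.
R4 ← R4 + 220/27·R3.
R5 ← R5 − 47/27·R3.
R6 ← R6 − 94/27·R3.
R4 ← R4 / (128/7).
R1 ← R1 − 17/14·R4.
R2 ← R2 + 1/2·R4.
R3 ← R3 − 15/14·R4.
R5 ← R5 + 37/14·R4.
R6 ← R6 + 37/7·R4.
R5 ← R5 / (-139/16).
R1 ← R1 − 63/16·R5.
R2 ← R2 − 87/16·R5.
R3 ← R3 − 81/16·R5.
R4 ← R4 − 39/8·R5.
R6 ← R6 + 139/8·R5.
Row 6 reduces to 0 = 1, a contradiction. The system is inconsistent.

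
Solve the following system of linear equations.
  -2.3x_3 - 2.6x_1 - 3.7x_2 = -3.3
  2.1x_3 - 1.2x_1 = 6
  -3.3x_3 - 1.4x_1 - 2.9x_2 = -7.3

x_1 = 2, x_2 = -3, x_3 = 4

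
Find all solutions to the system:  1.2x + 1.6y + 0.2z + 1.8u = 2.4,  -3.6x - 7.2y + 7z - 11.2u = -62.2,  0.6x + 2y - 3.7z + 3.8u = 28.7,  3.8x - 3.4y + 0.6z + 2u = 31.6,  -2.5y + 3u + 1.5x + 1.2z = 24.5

x = 2, y = -5, z = -5, u = 5

Row-reduce the augmented matrix:
R1 ← R1 / (6/5).
R2 ← R2 + 18/5·R1.
R3 ← R3 − 3/5·R1.
R4 ← R4 − 19/5·R1.
R5 ← R5 − 3/2·R1.
R2 ← R2 / (-12/5).
R1 ← R1 − 4/3·R2.
R3 ← R3 − 6/5·R2.
R4 ← R4 + 127/15·R2.
R5 ← R5 + 9/2·R2.
Swap R3 and R4.
R3 ← R3 / (-1208/45).
R1 ← R1 − 79/18·R3.
R2 ← R2 + 19/6·R3.
R5 ← R5 + 133/10·R3.
Swap R4 and R5.
R4 ← R4 / (160459/48320).
R1 ← R1 − 9839/9664·R4.
R2 ← R2 − 4247/9664·R4.
R3 ← R3 + 3017/4832·R4.
R5 reduces to 0 = 0, so the extra equation is consistent.
Reading off the reduced rows gives x = 2, y = -5, z = -5, u = 5.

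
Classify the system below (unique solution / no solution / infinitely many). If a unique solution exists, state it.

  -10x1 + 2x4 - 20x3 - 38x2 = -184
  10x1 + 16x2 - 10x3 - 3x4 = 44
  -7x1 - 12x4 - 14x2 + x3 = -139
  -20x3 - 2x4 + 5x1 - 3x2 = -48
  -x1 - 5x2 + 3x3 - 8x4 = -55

x1 = 6, x2 = 2, x3 = 3, x4 = 6

Row-reduce the augmented matrix:
R1 ← R1 / (-10).
R2 ← R2 − 10·R1.
R3 ← R3 + 7·R1.
R4 ← R4 − 5·R1.
R5 ← R5 + 1·R1.
R2 ← R2 / (-22).
R1 ← R1 − 19/5·R2.
R3 ← R3 − 63/5·R2.
R4 ← R4 + 22·R2.
R5 ← R5 + 6/5·R2.
R3 ← R3 / (-24/11).
R1 ← R1 + 35/11·R3.
R2 ← R2 − 15/11·R3.
R5 ← R5 − 73/11·R3.
Swap R4 and R5.
R4 ← R4 / (-2431/48).
R1 ← R1 − 4801/240·R4.
R2 ← R2 + 139/16·R4.
R3 ← R3 − 1537/240·R4.
R5 reduces to 0 = 0, so the extra equation is consistent.
Reading off the reduced rows gives x1 = 6, x2 = 2, x3 = 3, x4 = 6.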